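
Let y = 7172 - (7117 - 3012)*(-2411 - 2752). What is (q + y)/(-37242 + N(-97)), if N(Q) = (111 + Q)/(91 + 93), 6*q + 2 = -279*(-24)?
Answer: -5851863136/10278771 ≈ -569.32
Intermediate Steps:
q = 3347/3 (q = -⅓ + (-279*(-24))/6 = -⅓ + (⅙)*6696 = -⅓ + 1116 = 3347/3 ≈ 1115.7)
N(Q) = 111/184 + Q/184 (N(Q) = (111 + Q)/184 = (111 + Q)*(1/184) = 111/184 + Q/184)
y = 21201287 (y = 7172 - 4105*(-5163) = 7172 - 1*(-21194115) = 7172 + 21194115 = 21201287)
(q + y)/(-37242 + N(-97)) = (3347/3 + 21201287)/(-37242 + (111/184 + (1/184)*(-97))) = 63607208/(3*(-37242 + (111/184 - 97/184))) = 63607208/(3*(-37242 + 7/92)) = 63607208/(3*(-3426257/92)) = (63607208/3)*(-92/3426257) = -5851863136/10278771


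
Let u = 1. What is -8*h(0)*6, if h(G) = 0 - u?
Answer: 48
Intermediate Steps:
h(G) = -1 (h(G) = 0 - 1*1 = 0 - 1 = -1)
-8*h(0)*6 = -8*(-1)*6 = 8*6 = 48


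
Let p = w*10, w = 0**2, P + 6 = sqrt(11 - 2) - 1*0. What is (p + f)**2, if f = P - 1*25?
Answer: 784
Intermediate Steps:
P = -3 (P = -6 + (sqrt(11 - 2) - 1*0) = -6 + (sqrt(9) + 0) = -6 + (3 + 0) = -6 + 3 = -3)
w = 0
f = -28 (f = -3 - 1*25 = -3 - 25 = -28)
p = 0 (p = 0*10 = 0)
(p + f)**2 = (0 - 28)**2 = (-28)**2 = 784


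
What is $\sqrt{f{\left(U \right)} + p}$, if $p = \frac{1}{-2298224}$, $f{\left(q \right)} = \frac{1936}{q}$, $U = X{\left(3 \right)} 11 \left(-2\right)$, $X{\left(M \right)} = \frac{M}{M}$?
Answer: $\frac{i \sqrt{29050084691607}}{574556} \approx 9.3808 i$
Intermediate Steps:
$X{\left(M \right)} = 1$
$U = -22$ ($U = 1 \cdot 11 \left(-2\right) = 11 \left(-2\right) = -22$)
$p = - \frac{1}{2298224} \approx -4.3512 \cdot 10^{-7}$
$\sqrt{f{\left(U \right)} + p} = \sqrt{\frac{1936}{-22} - \frac{1}{2298224}} = \sqrt{1936 \left(- \frac{1}{22}\right) - \frac{1}{2298224}} = \sqrt{-88 - \frac{1}{2298224}} = \sqrt{- \frac{202243713}{2298224}} = \frac{i \sqrt{29050084691607}}{574556}$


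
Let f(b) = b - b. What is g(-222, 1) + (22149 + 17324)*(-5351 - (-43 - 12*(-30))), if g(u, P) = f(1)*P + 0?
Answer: -223732964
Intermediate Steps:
f(b) = 0
g(u, P) = 0 (g(u, P) = 0*P + 0 = 0 + 0 = 0)
g(-222, 1) + (22149 + 17324)*(-5351 - (-43 - 12*(-30))) = 0 + (22149 + 17324)*(-5351 - (-43 - 12*(-30))) = 0 + 39473*(-5351 - (-43 + 360)) = 0 + 39473*(-5351 - 1*317) = 0 + 39473*(-5351 - 317) = 0 + 39473*(-5668) = 0 - 223732964 = -223732964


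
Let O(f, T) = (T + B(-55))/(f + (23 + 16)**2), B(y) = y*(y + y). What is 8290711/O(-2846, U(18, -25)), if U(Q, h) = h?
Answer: -439407683/241 ≈ -1.8233e+6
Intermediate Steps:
B(y) = 2*y**2 (B(y) = y*(2*y) = 2*y**2)
O(f, T) = (6050 + T)/(1521 + f) (O(f, T) = (T + 2*(-55)**2)/(f + (23 + 16)**2) = (T + 2*3025)/(f + 39**2) = (T + 6050)/(f + 1521) = (6050 + T)/(1521 + f))
8290711/O(-2846, U(18, -25)) = 8290711/(((6050 - 25)/(1521 - 2846))) = 8290711/((6025/(-1325))) = 8290711/((-1/1325*6025)) = 8290711/(-241/53) = 8290711*(-53/241) = -439407683/241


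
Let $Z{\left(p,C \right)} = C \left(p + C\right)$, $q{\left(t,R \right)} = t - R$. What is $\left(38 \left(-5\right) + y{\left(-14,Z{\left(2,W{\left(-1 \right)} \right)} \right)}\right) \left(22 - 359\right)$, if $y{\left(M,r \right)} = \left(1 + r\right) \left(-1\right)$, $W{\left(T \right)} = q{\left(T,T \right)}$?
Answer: $64367$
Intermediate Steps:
$W{\left(T \right)} = 0$ ($W{\left(T \right)} = T - T = 0$)
$Z{\left(p,C \right)} = C \left(C + p\right)$
$y{\left(M,r \right)} = -1 - r$
$\left(38 \left(-5\right) + y{\left(-14,Z{\left(2,W{\left(-1 \right)} \right)} \right)}\right) \left(22 - 359\right) = \left(38 \left(-5\right) - \left(1 + 0 \left(0 + 2\right)\right)\right) \left(22 - 359\right) = \left(-190 - \left(1 + 0 \cdot 2\right)\right) \left(-337\right) = \left(-190 - 1\right) \left(-337\right) = \left(-191\right) \left(-337\right) = 64367$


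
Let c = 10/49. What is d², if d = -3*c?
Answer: 900/2401 ≈ 0.37484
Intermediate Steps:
c = 10/49 (c = 10*(1/49) = 10/49 ≈ 0.20408)
d = -30/49 (d = -3*10/49 = -30/49 ≈ -0.61224)
d² = (-30/49)² = 900/2401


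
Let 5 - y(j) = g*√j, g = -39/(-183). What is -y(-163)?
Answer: -5 + 13*I*√163/61 ≈ -5.0 + 2.7209*I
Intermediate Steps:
g = 13/61 (g = -39*(-1/183) = 13/61 ≈ 0.21311)
y(j) = 5 - 13*√j/61
-y(-163) = -(5 - 13*I*√163/61) = -5 + 13*I*√163/61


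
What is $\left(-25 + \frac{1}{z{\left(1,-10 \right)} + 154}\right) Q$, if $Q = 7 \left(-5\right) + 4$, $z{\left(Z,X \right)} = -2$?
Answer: $\frac{117769}{152} \approx 774.8$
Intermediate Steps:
$Q = -31$ ($Q = -35 + 4 = -31$)
$\left(-25 + \frac{1}{z{\left(1,-10 \right)} + 154}\right) Q = \left(-25 + \frac{1}{-2 + 154}\right) \left(-31\right) = \left(-25 + \frac{1}{152}\right) \left(-31\right) = \left(- \frac{3799}{152}\right) \left(-31\right) = \frac{117769}{152}$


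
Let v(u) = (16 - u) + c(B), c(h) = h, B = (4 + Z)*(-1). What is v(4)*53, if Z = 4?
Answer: 212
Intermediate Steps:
B = -8 (B = (4 + 4)*(-1) = 8*(-1) = -8)
v(u) = 8 - u (v(u) = (16 - u) - 8 = 8 - u)
v(4)*53 = (8 - 1*4)*53 = (8 - 4)*53 = 4*53 = 212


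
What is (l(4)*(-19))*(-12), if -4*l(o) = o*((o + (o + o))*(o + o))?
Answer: -21888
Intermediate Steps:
l(o) = -3*o³/2 (l(o) = -o*(o + (o + o))*(o + o)/4 = -o*(o + 2*o)*(2*o)/4 = -o*(3*o)*(2*o)/4 = -o*6*o²/4 = -3*o³/2)
(l(4)*(-19))*(-12) = (-3/2*4³*(-19))*(-12) = (-3/2*64*(-19))*(-12) = -96*(-19)*(-12) = 1824*(-12) = -21888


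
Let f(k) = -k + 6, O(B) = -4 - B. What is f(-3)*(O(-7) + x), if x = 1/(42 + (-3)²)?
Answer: 462/17 ≈ 27.176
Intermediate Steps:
x = 1/51 (x = 1/(42 + 9) = 1/51 ≈ 0.019608)
f(k) = 6 - k
f(-3)*(O(-7) + x) = (6 - 1*(-3))*((-4 - 1*(-7)) + 1/51) = (6 + 3)*((-4 + 7) + 1/51) = 9*(3 + 1/51) = 9*(154/51) = 462/17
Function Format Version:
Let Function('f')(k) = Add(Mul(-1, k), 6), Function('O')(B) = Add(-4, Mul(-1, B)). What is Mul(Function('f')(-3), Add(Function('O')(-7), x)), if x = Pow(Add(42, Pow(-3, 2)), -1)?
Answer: Rational(462, 17) ≈ 27.176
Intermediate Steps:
x = Rational(1, 51) (x = Pow(Add(42, 9), -1) = Pow(51, -1) = Rational(1, 51) ≈ 0.019608)
Function('f')(k) = Add(6, Mul(-1, k))
Mul(Function('f')(-3), Add(Function('O')(-7), x)) = Mul(Add(6, Mul(-1, -3)), Add(Add(-4, Mul(-1, -7)), Rational(1, 51))) = Mul(Add(6, 3), Add(Add(-4, 7), Rational(1, 51))) = Mul(9, Add(3, Rational(1, 51))) = Mul(9, Rational(154, 51)) = Rational(462, 17)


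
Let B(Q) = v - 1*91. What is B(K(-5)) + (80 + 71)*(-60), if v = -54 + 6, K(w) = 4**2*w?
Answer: -9199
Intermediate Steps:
K(w) = 16*w
v = -48
B(Q) = -139 (B(Q) = -48 - 1*91 = -48 - 91 = -139)
B(K(-5)) + (80 + 71)*(-60) = -139 + (80 + 71)*(-60) = -139 + 151*(-60) = -139 - 9060 = -9199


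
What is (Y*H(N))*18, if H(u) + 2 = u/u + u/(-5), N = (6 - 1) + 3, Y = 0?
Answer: 0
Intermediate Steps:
N = 8 (N = 5 + 3 = 8)
H(u) = -1 - u/5 (H(u) = -2 + (u/u + u/(-5)) = -2 + (1 + u*(-⅕)) = -2 + (1 - u/5) = -1 - u/5)
(Y*H(N))*18 = (0*(-1 - ⅕*8))*18 = (0*(-1 - 8/5))*18 = (0*(-13/5))*18 = 0*18 = 0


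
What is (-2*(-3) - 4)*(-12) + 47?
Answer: 23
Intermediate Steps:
(-2*(-3) - 4)*(-12) + 47 = (6 - 4)*(-12) + 47 = 2*(-12) + 47 = -24 + 47 = 23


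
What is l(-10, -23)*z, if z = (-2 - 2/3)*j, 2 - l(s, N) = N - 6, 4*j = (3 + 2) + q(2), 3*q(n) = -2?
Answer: -806/9 ≈ -89.556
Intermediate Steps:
q(n) = -2/3 (q(n) = (1/3)*(-2) = -2/3)
j = 13/12 (j = ((3 + 2) - 2/3)/4 = (5 - 2/3)/4 = (1/4)*(13/3) = 13/12 ≈ 1.0833)
l(s, N) = 8 - N (l(s, N) = 2 - (N - 6) = 2 - (-6 + N) = 2 + (6 - N) = 8 - N)
z = -26/9 (z = (-2 - 2/3)*(13/12) = -8/3*13/12 = -26/9 ≈ -2.8889)
l(-10, -23)*z = (8 - 1*(-23))*(-26/9) = (8 + 23)*(-26/9) = 31*(-26/9) = -806/9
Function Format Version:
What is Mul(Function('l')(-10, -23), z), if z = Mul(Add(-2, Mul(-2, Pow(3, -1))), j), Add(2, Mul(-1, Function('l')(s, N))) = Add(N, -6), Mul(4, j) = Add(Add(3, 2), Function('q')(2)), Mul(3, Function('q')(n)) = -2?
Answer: Rational(-806, 9) ≈ -89.556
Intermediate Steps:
Function('q')(n) = Rational(-2, 3) (Function('q')(n) = Mul(Rational(1, 3), -2) = Rational(-2, 3))
j = Rational(13, 12) (j = Mul(Rational(1, 4), Add(Add(3, 2), Rational(-2, 3))) = Mul(Rational(1, 4), Add(5, Rational(-2, 3))) = Mul(Rational(1, 4), Rational(13, 3)) = Rational(13, 12) ≈ 1.0833)
Function('l')(s, N) = Add(8, Mul(-1, N)) (Function('l')(s, N) = Add(2, Mul(-1, Add(N, -6))) = Add(2, Mul(-1, Add(-6, N))) = Add(2, Add(6, Mul(-1, N))) = Add(8, Mul(-1, N)))
z = Rational(-26, 9) (z = Mul(Add(-2, Mul(-2, Pow(3, -1))), Rational(13, 12)) = Mul(Add(-2, Mul(-2, Rational(1, 3))), Rational(13, 12)) = Mul(Add(-2, Rational(-2, 3)), Rational(13, 12)) = Mul(Rational(-8, 3), Rational(13, 12)) = Rational(-26, 9) ≈ -2.8889)
Mul(Function('l')(-10, -23), z) = Mul(Add(8, Mul(-1, -23)), Rational(-26, 9)) = Mul(Add(8, 23), Rational(-26, 9)) = Mul(31, Rational(-26, 9)) = Rational(-806, 9)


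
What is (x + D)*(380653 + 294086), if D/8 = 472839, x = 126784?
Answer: 2637889421544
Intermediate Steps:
D = 3782712 (D = 8*472839 = 3782712)
(x + D)*(380653 + 294086) = (126784 + 3782712)*(380653 + 294086) = 3909496*674739 = 2637889421544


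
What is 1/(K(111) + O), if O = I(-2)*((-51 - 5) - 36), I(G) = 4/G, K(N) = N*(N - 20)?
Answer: 1/10285 ≈ 9.7229e-5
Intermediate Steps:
K(N) = N*(-20 + N)
O = 184 (O = (4/(-2))*((-51 - 5) - 36) = (4*(-½))*(-56 - 36) = -2*(-92) = 184)
1/(K(111) + O) = 1/(111*(-20 + 111) + 184) = 1/(111*91 + 184) = 1/(10101 + 184) = 1/10285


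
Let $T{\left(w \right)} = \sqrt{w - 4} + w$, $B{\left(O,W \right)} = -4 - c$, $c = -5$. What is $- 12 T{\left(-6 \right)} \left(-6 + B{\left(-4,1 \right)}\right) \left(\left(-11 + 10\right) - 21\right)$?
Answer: $7920 - 1320 i \sqrt{10} \approx 7920.0 - 4174.2 i$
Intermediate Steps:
$B{\left(O,W \right)} = 1$ ($B{\left(O,W \right)} = -4 - -5 = -4 + 5 = 1$)
$T{\left(w \right)} = w + \sqrt{-4 + w}$ ($T{\left(w \right)} = \sqrt{-4 + w} + w = w + \sqrt{-4 + w}$)
$- 12 T{\left(-6 \right)} \left(-6 + B{\left(-4,1 \right)}\right) \left(\left(-11 + 10\right) - 21\right) = - 12 \left(-6 + \sqrt{-4 - 6}\right) \left(-6 + 1\right) \left(\left(-11 + 10\right) - 21\right) = - 12 \left(-6 + \sqrt{-10}\right) \left(- 5 \left(-1 - 21\right)\right) = - 12 \left(-6 + i \sqrt{10}\right) \left(\left(-5\right) \left(-22\right)\right) = \left(72 - 12 i \sqrt{10}\right) 110 = 7920 - 1320 i \sqrt{10}$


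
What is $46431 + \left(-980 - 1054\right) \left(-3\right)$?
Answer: $52533$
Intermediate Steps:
$46431 + \left(-980 - 1054\right) \left(-3\right) = 46431 - -6102 = 46431 + 6102 = 52533$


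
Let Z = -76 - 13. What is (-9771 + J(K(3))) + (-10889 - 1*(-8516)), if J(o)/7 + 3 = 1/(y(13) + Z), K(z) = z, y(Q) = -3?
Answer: -1119187/92 ≈ -12165.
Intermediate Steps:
Z = -89
J(o) = -1939/92 (J(o) = -21 + 7/(-3 - 89) = -21 + 7/(-92) = -21 + 7*(-1/92) = -21 - 7/92 = -1939/92)
(-9771 + J(K(3))) + (-10889 - 1*(-8516)) = (-9771 - 1939/92) + (-10889 - 1*(-8516)) = -900871/92 + (-10889 + 8516) = -900871/92 - 2373 = -1119187/92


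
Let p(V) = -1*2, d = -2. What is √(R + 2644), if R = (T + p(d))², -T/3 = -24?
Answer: 2*√1886 ≈ 86.856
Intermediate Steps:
T = 72 (T = -3*(-24) = 72)
p(V) = -2
R = 4900 (R = (72 - 2)² = 70² = 4900)
√(R + 2644) = √(4900 + 2644) = √7544 = 2*√1886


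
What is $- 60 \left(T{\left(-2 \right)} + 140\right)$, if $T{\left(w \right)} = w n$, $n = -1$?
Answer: $-8520$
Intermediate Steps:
$T{\left(w \right)} = - w$ ($T{\left(w \right)} = w \left(-1\right) = - w$)
$- 60 \left(T{\left(-2 \right)} + 140\right) = - 60 \left(\left(-1\right) \left(-2\right) + 140\right) = - 60 \left(2 + 140\right) = \left(-60\right) 142 = -8520$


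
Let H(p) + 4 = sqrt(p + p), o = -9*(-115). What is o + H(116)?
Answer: 1031 + 2*sqrt(58) ≈ 1046.2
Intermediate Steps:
o = 1035
H(p) = -4 + sqrt(2)*sqrt(p) (H(p) = -4 + sqrt(p + p) = -4 + sqrt(2*p) = -4 + sqrt(2)*sqrt(p))
o + H(116) = 1035 + (-4 + sqrt(2)*sqrt(116)) = 1035 + (-4 + sqrt(2)*(2*sqrt(29))) = 1035 + (-4 + 2*sqrt(58)) = 1031 + 2*sqrt(58)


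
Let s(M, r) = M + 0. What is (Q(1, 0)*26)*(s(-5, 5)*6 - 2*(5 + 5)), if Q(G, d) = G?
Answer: -1300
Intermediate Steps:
s(M, r) = M
(Q(1, 0)*26)*(s(-5, 5)*6 - 2*(5 + 5)) = (1*26)*(-5*6 - 2*(5 + 5)) = 26*(-30 - 2*10) = 26*(-30 - 20) = 26*(-50) = -1300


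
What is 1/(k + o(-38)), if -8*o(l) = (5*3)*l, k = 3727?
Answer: 4/15193 ≈ 0.00026328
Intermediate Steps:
o(l) = -15*l/8 (o(l) = -5*3*l/8 = -15*l/8)
1/(k + o(-38)) = 1/(3727 - 15/8*(-38)) = 1/(3727 + 285/4) = 1/(15193/4) = 4/15193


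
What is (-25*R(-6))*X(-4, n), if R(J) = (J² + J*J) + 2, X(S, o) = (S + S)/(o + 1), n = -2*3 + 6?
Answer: 14800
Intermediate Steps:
n = 0 (n = -6 + 6 = 0)
X(S, o) = 2*S/(1 + o) (X(S, o) = (2*S)/(1 + o) = 2*S/(1 + o))
R(J) = 2 + 2*J² (R(J) = (J² + J²) + 2 = 2*J² + 2 = 2 + 2*J²)
(-25*R(-6))*X(-4, n) = (-25*(2 + 2*(-6)²))*(2*(-4)/(1 + 0)) = (-25*(2 + 2*36))*(2*(-4)/1) = (-25*(2 + 72))*(2*(-4)*1) = -25*74*(-8) = -1850*(-8) = 14800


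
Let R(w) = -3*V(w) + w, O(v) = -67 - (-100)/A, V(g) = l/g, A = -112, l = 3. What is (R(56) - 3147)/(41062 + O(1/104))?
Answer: -34621/459134 ≈ -0.075405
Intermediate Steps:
V(g) = 3/g
O(v) = -1901/28 (O(v) = -67 - (-100)/(-112) = -67 - (-100)*(-1)/112 = -67 - 1*25/28 = -67 - 25/28 = -1901/28)
R(w) = w - 9/w (R(w) = -9/w + w = w - 9/w)
(R(56) - 3147)/(41062 + O(1/104)) = ((56 - 9/56) - 3147)/(41062 - 1901/28) = ((56 - 9*1/56) - 3147)/(1147835/28) = ((56 - 9/56) - 3147)*(28/1147835) = (3127/56 - 3147)*(28/1147835) = -173105/56*28/1147835 = -34621/459134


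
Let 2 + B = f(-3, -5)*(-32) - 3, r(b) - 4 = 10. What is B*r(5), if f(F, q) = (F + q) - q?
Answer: 1274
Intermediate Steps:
f(F, q) = F
r(b) = 14 (r(b) = 4 + 10 = 14)
B = 91 (B = -2 + (-3*(-32) - 3) = -2 + (96 - 3) = -2 + 93 = 91)
B*r(5) = 91*14 = 1274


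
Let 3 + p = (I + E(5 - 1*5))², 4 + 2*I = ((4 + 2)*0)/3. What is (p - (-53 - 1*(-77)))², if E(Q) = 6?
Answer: 121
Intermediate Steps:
I = -2 (I = -2 + (((4 + 2)*0)/3)/2 = -2 + ((6*0)*(⅓))/2 = -2 + (0*(⅓))/2 = -2 + (½)*0 = -2 + 0 = -2)
p = 13 (p = -3 + (-2 + 6)² = -3 + 4² = -3 + 16 = 13)
(p - (-53 - 1*(-77)))² = (13 - (-53 - 1*(-77)))² = (13 - (-53 + 77))² = (13 - 1*24)² = (13 - 24)² = (-11)² = 121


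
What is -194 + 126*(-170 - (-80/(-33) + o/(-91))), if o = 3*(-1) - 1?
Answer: -3135274/143 ≈ -21925.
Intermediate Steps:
o = -4 (o = -3 - 1 = -4)
-194 + 126*(-170 - (-80/(-33) + o/(-91))) = -194 + 126*(-170 - (-80/(-33) - 4/(-91))) = -194 + 126*(-170 - (-80*(-1/33) - 4*(-1/91))) = -194 + 126*(-170 - (80/33 + 4/91)) = -194 + 126*(-170 - 1*7412/3003) = -194 + 126*(-170 - 7412/3003) = -194 + 126*(-517922/3003) = -194 - 3107532/143 = -3135274/143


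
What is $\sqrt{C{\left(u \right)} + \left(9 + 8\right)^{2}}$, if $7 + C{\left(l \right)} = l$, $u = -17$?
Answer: $\sqrt{265} \approx 16.279$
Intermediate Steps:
$C{\left(l \right)} = -7 + l$
$\sqrt{C{\left(u \right)} + \left(9 + 8\right)^{2}} = \sqrt{\left(-7 - 17\right) + \left(9 + 8\right)^{2}} = \sqrt{-24 + 17^{2}} = \sqrt{-24 + 289} = \sqrt{265}$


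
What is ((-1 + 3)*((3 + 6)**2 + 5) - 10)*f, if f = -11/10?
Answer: -891/5 ≈ -178.20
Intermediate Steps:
f = -11/10 (f = -11*1/10 = -11/10 ≈ -1.1000)
((-1 + 3)*((3 + 6)**2 + 5) - 10)*f = ((-1 + 3)*((3 + 6)**2 + 5) - 10)*(-11/10) = (2*(9**2 + 5) - 10)*(-11/10) = (2*(81 + 5) - 10)*(-11/10) = (2*86 - 10)*(-11/10) = (172 - 10)*(-11/10) = 162*(-11/10) = -891/5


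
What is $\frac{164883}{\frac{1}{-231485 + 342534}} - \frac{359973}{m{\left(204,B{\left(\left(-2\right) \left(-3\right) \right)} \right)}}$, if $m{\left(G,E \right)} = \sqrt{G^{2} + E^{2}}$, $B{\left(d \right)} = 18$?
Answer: $18310092267 - \frac{119991 \sqrt{1165}}{2330} \approx 1.831 \cdot 10^{10}$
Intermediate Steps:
$m{\left(G,E \right)} = \sqrt{E^{2} + G^{2}}$
$\frac{164883}{\frac{1}{-231485 + 342534}} - \frac{359973}{m{\left(204,B{\left(\left(-2\right) \left(-3\right) \right)} \right)}} = \frac{164883}{\frac{1}{-231485 + 342534}} - \frac{359973}{\sqrt{18^{2} + 204^{2}}} = \frac{164883}{\frac{1}{111049}} - \frac{359973}{\sqrt{324 + 41616}} = 164883 \frac{1}{\frac{1}{111049}} - \frac{359973}{\sqrt{41940}} = 164883 \cdot 111049 - \frac{359973}{6 \sqrt{1165}} = 18310092267 - 359973 \frac{\sqrt{1165}}{6990} = 18310092267 - \frac{119991 \sqrt{1165}}{2330}$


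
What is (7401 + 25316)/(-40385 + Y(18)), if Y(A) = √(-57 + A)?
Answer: -1321276045/1630948264 - 32717*I*√39/1630948264 ≈ -0.81013 - 0.00012528*I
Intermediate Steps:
(7401 + 25316)/(-40385 + Y(18)) = (7401 + 25316)/(-40385 + √(-57 + 18)) = 32717/(-40385 + √(-39)) = 32717/(-40385 + I*√39)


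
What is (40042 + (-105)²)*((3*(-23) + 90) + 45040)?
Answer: 2301130087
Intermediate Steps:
(40042 + (-105)²)*((3*(-23) + 90) + 45040) = (40042 + 11025)*((-69 + 90) + 45040) = 51067*(21 + 45040) = 51067*45061 = 2301130087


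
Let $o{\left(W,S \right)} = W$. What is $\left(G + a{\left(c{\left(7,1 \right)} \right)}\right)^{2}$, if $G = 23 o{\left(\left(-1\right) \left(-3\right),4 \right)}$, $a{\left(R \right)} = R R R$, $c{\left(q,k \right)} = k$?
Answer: $4900$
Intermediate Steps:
$a{\left(R \right)} = R^{3}$ ($a{\left(R \right)} = R^{2} R = R^{3}$)
$G = 69$ ($G = 23 \left(\left(-1\right) \left(-3\right)\right) = 23 \cdot 3 = 69$)
$\left(G + a{\left(c{\left(7,1 \right)} \right)}\right)^{2} = \left(69 + 1^{3}\right)^{2} = \left(69 + 1\right)^{2} = 70^{2} = 4900$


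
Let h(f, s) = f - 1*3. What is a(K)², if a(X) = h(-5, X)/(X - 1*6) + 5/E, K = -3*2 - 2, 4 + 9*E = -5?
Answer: 961/49 ≈ 19.612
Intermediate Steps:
E = -1 (E = -4/9 + (⅑)*(-5) = -4/9 - 5/9 = -1)
h(f, s) = -3 + f (h(f, s) = f - 3 = -3 + f)
K = -8 (K = -6 - 2 = -8)
a(X) = -5 - 8/(-6 + X) (a(X) = (-3 - 5)/(X - 1*6) + 5/(-1) = -8/(X - 6) + 5*(-1) = -8/(-6 + X) - 5 = -5 - 8/(-6 + X))
a(K)² = ((22 - 5*(-8))/(-6 - 8))² = ((22 + 40)/(-14))² = (-1/14*62)² = (-31/7)² = 961/49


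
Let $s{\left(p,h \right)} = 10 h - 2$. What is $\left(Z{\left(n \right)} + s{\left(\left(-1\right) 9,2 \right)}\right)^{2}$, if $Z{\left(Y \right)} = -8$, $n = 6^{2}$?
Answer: $100$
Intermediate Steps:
$n = 36$
$s{\left(p,h \right)} = -2 + 10 h$
$\left(Z{\left(n \right)} + s{\left(\left(-1\right) 9,2 \right)}\right)^{2} = \left(-8 + \left(-2 + 10 \cdot 2\right)\right)^{2} = \left(-8 + \left(-2 + 20\right)\right)^{2} = \left(-8 + 18\right)^{2} = 10^{2} = 100$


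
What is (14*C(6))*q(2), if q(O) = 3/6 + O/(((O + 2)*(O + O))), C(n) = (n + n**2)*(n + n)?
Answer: 4410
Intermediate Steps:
C(n) = 2*n*(n + n**2) (C(n) = (n + n**2)*(2*n) = 2*n*(n + n**2))
q(O) = 1/2 + 1/(2*(2 + O)) (q(O) = 3*(1/6) + O/(((2 + O)*(2*O))) = 1/2 + O/((2*O*(2 + O))) = 1/2 + O*(1/(2*O*(2 + O))) = 1/2 + 1/(2*(2 + O)))
(14*C(6))*q(2) = (14*(2*6**2*(1 + 6)))*((3 + 2)/(2*(2 + 2))) = (14*(2*36*7))*((1/2)*5/4) = (14*504)*((1/2)*(1/4)*5) = 7056*(5/8) = 4410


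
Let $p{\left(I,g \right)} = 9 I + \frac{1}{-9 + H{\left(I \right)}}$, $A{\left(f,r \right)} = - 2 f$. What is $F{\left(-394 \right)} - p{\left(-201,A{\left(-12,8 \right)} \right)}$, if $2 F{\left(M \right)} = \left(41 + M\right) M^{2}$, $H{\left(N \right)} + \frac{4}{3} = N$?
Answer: $- \frac{17369916727}{634} \approx -2.7397 \cdot 10^{7}$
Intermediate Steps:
$H{\left(N \right)} = - \frac{4}{3} + N$
$p{\left(I,g \right)} = \frac{1}{- \frac{31}{3} + I} + 9 I$ ($p{\left(I,g \right)} = 9 I + \frac{1}{-9 + \left(- \frac{4}{3} + I\right)} = 9 I + \frac{1}{- \frac{31}{3} + I} = \frac{1}{- \frac{31}{3} + I} + 9 I$)
$F{\left(M \right)} = \frac{M^{2} \left(41 + M\right)}{2}$ ($F{\left(M \right)} = \frac{\left(41 + M\right) M^{2}}{2} = \frac{M^{2} \left(41 + M\right)}{2}$)
$F{\left(-394 \right)} - p{\left(-201,A{\left(-12,8 \right)} \right)} = \frac{\left(-394\right)^{2} \left(41 - 394\right)}{2} - \frac{3 \left(1 - -18693 + 9 \left(-201\right)^{2}\right)}{-31 + 3 \left(-201\right)} = \frac{1}{2} \cdot 155236 \left(-353\right) - \frac{3 \left(1 + 18693 + 9 \cdot 40401\right)}{-31 - 603} = -27399154 - \frac{3 \left(1 + 18693 + 363609\right)}{-634} = -27399154 - 3 \left(- \frac{1}{634}\right) 382303 = -27399154 - - \frac{1146909}{634} = -27399154 + \frac{1146909}{634} = - \frac{17369916727}{634}$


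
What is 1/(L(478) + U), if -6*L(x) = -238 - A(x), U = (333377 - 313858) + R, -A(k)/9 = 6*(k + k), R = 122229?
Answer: 3/399551 ≈ 7.5084e-6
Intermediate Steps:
A(k) = -108*k (A(k) = -54*(k + k) = -54*2*k = -108*k)
U = 141748 (U = (333377 - 313858) + 122229 = 19519 + 122229 = 141748)
L(x) = 119/3 - 18*x (L(x) = -(-238 - (-108)*x)/6 = -(-238 + 108*x)/6 = 119/3 - 18*x)
1/(L(478) + U) = 1/((119/3 - 18*478) + 141748) = 1/((119/3 - 8604) + 141748) = 1/(-25693/3 + 141748) = 1/(399551/3) = 3/399551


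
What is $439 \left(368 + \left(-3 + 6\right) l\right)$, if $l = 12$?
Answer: $177356$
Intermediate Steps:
$439 \left(368 + \left(-3 + 6\right) l\right) = 439 \left(368 + \left(-3 + 6\right) 12\right) = 439 \left(368 + 3 \cdot 12\right) = 439 \left(368 + 36\right) = 439 \cdot 404 = 177356$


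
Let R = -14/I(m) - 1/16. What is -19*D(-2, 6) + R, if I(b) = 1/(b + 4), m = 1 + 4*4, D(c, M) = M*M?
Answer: -15649/16 ≈ -978.06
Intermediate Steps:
D(c, M) = M²
m = 17 (m = 1 + 16 = 17)
I(b) = 1/(4 + b)
R = -4705/16 (R = -14/(1/(4 + 17)) - 1/16 = -14/(1/21) - 1*1/16 = -14/1/21 - 1/16 = -14*21 - 1/16 = -294 - 1/16 = -4705/16 ≈ -294.06)
-19*D(-2, 6) + R = -19*6² - 4705/16 = -19*36 - 4705/16 = -684 - 4705/16 = -15649/16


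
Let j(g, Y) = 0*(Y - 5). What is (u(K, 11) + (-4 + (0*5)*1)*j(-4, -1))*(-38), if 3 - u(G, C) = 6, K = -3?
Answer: 114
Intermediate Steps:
j(g, Y) = 0 (j(g, Y) = 0*(-5 + Y) = 0)
u(G, C) = -3 (u(G, C) = 3 - 1*6 = 3 - 6 = -3)
(u(K, 11) + (-4 + (0*5)*1)*j(-4, -1))*(-38) = (-3 + (-4 + (0*5)*1)*0)*(-38) = (-3 + (-4 + 0*1)*0)*(-38) = (-3 + (-4 + 0)*0)*(-38) = (-3 - 4*0)*(-38) = (-3 + 0)*(-38) = -3*(-38) = 114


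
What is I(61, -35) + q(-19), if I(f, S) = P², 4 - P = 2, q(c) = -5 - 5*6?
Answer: -31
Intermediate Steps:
q(c) = -35 (q(c) = -5 - 30 = -35)
P = 2 (P = 4 - 1*2 = 4 - 2 = 2)
I(f, S) = 4 (I(f, S) = 2² = 4)
I(61, -35) + q(-19) = 4 - 35 = -31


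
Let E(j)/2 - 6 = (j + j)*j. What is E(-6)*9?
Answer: 1404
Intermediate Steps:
E(j) = 12 + 4*j² (E(j) = 12 + 2*((j + j)*j) = 12 + 2*((2*j)*j) = 12 + 2*(2*j²) = 12 + 4*j²)
E(-6)*9 = (12 + 4*(-6)²)*9 = (12 + 4*36)*9 = (12 + 144)*9 = 156*9 = 1404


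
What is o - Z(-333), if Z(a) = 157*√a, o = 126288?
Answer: 126288 - 471*I*√37 ≈ 1.2629e+5 - 2865.0*I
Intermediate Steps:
o - Z(-333) = 126288 - 157*√(-333) = 126288 - 157*3*I*√37 = 126288 - 471*I*√37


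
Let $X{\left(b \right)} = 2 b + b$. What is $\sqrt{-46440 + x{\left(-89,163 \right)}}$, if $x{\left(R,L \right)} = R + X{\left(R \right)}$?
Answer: $2 i \sqrt{11699} \approx 216.32 i$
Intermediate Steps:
$X{\left(b \right)} = 3 b$
$x{\left(R,L \right)} = 4 R$ ($x{\left(R,L \right)} = R + 3 R = 4 R$)
$\sqrt{-46440 + x{\left(-89,163 \right)}} = \sqrt{-46440 + 4 \left(-89\right)} = \sqrt{-46440 - 356} = \sqrt{-46796} = 2 i \sqrt{11699}$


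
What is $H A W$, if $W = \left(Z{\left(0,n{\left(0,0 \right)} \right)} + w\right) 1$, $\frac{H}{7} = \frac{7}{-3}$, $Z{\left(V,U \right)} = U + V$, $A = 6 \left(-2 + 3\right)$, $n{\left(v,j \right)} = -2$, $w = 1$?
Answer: $98$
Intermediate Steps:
$A = 6$ ($A = 6 \cdot 1 = 6$)
$H = - \frac{49}{3}$ ($H = 7 \frac{7}{-3} = 7 \cdot 7 \left(- \frac{1}{3}\right) = 7 \left(- \frac{7}{3}\right) = - \frac{49}{3} \approx -16.333$)
$W = -1$ ($W = \left(\left(-2 + 0\right) + 1\right) 1 = \left(-2 + 1\right) 1 = \left(-1\right) 1 = -1$)
$H A W = \left(- \frac{49}{3}\right) 6 \left(-1\right) = \left(-98\right) \left(-1\right) = 98$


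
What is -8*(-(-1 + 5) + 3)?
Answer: 8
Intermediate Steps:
-8*(-(-1 + 5) + 3) = -8*(-1*4 + 3) = -8*(-4 + 3) = -8*(-1) = 8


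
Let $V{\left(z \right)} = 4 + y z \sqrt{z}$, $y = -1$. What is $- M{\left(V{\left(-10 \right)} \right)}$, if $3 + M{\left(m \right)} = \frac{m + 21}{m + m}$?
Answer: $\frac{i + 50 \sqrt{10}}{4 \left(- 2 i + 5 \sqrt{10}\right)} \approx 2.4587 + 0.32681 i$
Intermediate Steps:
$V{\left(z \right)} = 4 - z^{\frac{3}{2}}$ ($V{\left(z \right)} = 4 - z \sqrt{z} = 4 - z^{\frac{3}{2}}$)
$M{\left(m \right)} = -3 + \frac{21 + m}{2 m}$ ($M{\left(m \right)} = -3 + \frac{m + 21}{m + m} = -3 + \frac{21 + m}{2 m}$)
$- M{\left(V{\left(-10 \right)} \right)} = - \frac{21 - 5 \left(4 - \left(-10\right)^{\frac{3}{2}}\right)}{2 \left(4 - \left(-10\right)^{\frac{3}{2}}\right)} = - \frac{21 - 5 \left(4 - - 10 i \sqrt{10}\right)}{2 \left(4 - - 10 i \sqrt{10}\right)} = - \frac{21 - 5 \left(4 + 10 i \sqrt{10}\right)}{2 \left(4 + 10 i \sqrt{10}\right)} = - \frac{21 - \left(20 + 50 i \sqrt{10}\right)}{2 \left(4 + 10 i \sqrt{10}\right)} = - \frac{1 - 50 i \sqrt{10}}{2 \left(4 + 10 i \sqrt{10}\right)}$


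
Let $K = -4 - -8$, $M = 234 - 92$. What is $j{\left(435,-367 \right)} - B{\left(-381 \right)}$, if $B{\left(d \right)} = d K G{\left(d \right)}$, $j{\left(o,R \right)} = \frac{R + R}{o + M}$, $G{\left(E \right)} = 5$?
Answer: $\frac{4396006}{577} \approx 7618.7$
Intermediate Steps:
$M = 142$
$K = 4$ ($K = -4 + 8 = 4$)
$j{\left(o,R \right)} = \frac{2 R}{142 + o}$ ($j{\left(o,R \right)} = \frac{R + R}{o + 142} = \frac{2 R}{142 + o}$)
$B{\left(d \right)} = 20 d$ ($B{\left(d \right)} = d 4 \cdot 5 = 4 d 5 = 20 d$)
$j{\left(435,-367 \right)} - B{\left(-381 \right)} = 2 \left(-367\right) \frac{1}{142 + 435} - 20 \left(-381\right) = 2 \left(-367\right) \frac{1}{577} - -7620 = 2 \left(-367\right) \frac{1}{577} + 7620 = - \frac{734}{577} + 7620 = \frac{4396006}{577}$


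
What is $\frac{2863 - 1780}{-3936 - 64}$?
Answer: $- \frac{1083}{4000} \approx -0.27075$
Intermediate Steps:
$\frac{2863 - 1780}{-3936 - 64} = \frac{2863 - 1780}{-4000} = 1083 \left(- \frac{1}{4000}\right) = - \frac{1083}{4000}$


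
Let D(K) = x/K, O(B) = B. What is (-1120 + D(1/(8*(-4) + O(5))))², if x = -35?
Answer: 30625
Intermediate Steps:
D(K) = -35/K
(-1120 + D(1/(8*(-4) + O(5))))² = (-1120 - 35/(1/(8*(-4) + 5)))² = (-1120 - 35/(1/(-32 + 5)))² = (-1120 - 35/(1/(-27)))² = (-1120 - 35/(-1/27))² = (-1120 - 35*(-27))² = (-1120 + 945)² = (-175)² = 30625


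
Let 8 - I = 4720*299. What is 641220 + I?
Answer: -770052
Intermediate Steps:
I = -1411272 (I = 8 - 4720*299 = 8 - 1*1411280 = 8 - 1411280 = -1411272)
641220 + I = 641220 - 1411272 = -770052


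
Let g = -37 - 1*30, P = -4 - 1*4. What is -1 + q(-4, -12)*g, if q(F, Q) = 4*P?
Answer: 2143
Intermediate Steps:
P = -8 (P = -4 - 4 = -8)
g = -67 (g = -37 - 30 = -67)
q(F, Q) = -32 (q(F, Q) = 4*(-8) = -32)
-1 + q(-4, -12)*g = -1 - 32*(-67) = -1 + 2144 = 2143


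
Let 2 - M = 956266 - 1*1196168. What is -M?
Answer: -239904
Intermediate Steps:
M = 239904 (M = 2 - (956266 - 1*1196168) = 2 - (956266 - 1196168) = 2 - 1*(-239902) = 2 + 239902 = 239904)
-M = -1*239904 = -239904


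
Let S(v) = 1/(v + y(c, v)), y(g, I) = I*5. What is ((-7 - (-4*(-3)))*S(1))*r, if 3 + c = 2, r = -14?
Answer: 133/3 ≈ 44.333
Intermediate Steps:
c = -1 (c = -3 + 2 = -1)
y(g, I) = 5*I
S(v) = 1/(6*v) (S(v) = 1/(v + 5*v) = 1/(6*v))
((-7 - (-4*(-3)))*S(1))*r = ((-7 - (-4*(-3)))*((1/6)/1))*(-14) = ((-7 - 12)*((1/6)*1))*(-14) = ((-7 - 1*12)*(1/6))*(-14) = ((-7 - 12)*(1/6))*(-14) = -19*1/6*(-14) = -19/6*(-14) = 133/3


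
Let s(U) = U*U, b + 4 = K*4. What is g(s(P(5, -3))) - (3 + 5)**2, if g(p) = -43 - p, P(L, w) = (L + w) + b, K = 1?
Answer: -111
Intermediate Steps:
b = 0 (b = -4 + 1*4 = -4 + 4 = 0)
P(L, w) = L + w (P(L, w) = (L + w) + 0 = L + w)
s(U) = U**2
g(s(P(5, -3))) - (3 + 5)**2 = (-43 - (5 - 3)**2) - (3 + 5)**2 = (-43 - 1*2**2) - 1*8**2 = (-43 - 1*4) - 1*64 = (-43 - 4) - 64 = -47 - 64 = -111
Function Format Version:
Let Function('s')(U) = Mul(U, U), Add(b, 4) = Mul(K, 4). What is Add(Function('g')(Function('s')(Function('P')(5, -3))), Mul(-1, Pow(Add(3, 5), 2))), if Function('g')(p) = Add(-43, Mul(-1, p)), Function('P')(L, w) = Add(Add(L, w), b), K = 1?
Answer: -111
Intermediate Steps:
b = 0 (b = Add(-4, Mul(1, 4)) = Add(-4, 4) = 0)
Function('P')(L, w) = Add(L, w) (Function('P')(L, w) = Add(Add(L, w), 0) = Add(L, w))
Function('s')(U) = Pow(U, 2)
Add(Function('g')(Function('s')(Function('P')(5, -3))), Mul(-1, Pow(Add(3, 5), 2))) = Add(Add(-43, Mul(-1, Pow(Add(5, -3), 2))), Mul(-1, Pow(Add(3, 5), 2))) = Add(Add(-43, Mul(-1, Pow(2, 2))), Mul(-1, Pow(8, 2))) = Add(Add(-43, Mul(-1, 4)), Mul(-1, 64)) = Add(Add(-43, -4), -64) = Add(-47, -64) = -111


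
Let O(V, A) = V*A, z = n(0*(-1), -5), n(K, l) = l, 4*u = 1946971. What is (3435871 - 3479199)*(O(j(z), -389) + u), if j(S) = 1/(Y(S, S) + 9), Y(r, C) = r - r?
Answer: -189789454256/9 ≈ -2.1088e+10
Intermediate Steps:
Y(r, C) = 0
u = 1946971/4 (u = (1/4)*1946971 = 1946971/4 ≈ 4.8674e+5)
z = -5
j(S) = 1/9 (j(S) = 1/(0 + 9) = 1/9)
O(V, A) = A*V
(3435871 - 3479199)*(O(j(z), -389) + u) = (3435871 - 3479199)*(-389*1/9 + 1946971/4) = -43328*(-389/9 + 1946971/4) = -43328*17521183/36 = -189789454256/9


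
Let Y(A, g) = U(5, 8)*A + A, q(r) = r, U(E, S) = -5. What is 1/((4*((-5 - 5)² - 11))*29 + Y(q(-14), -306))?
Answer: 1/10380 ≈ 9.6339e-5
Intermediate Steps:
Y(A, g) = -4*A (Y(A, g) = -5*A + A = -4*A)
1/((4*((-5 - 5)² - 11))*29 + Y(q(-14), -306)) = 1/((4*((-5 - 5)² - 11))*29 - 4*(-14)) = 1/((4*((-10)² - 11))*29 + 56) = 1/((4*(100 - 11))*29 + 56) = 1/((4*89)*29 + 56) = 1/(356*29 + 56) = 1/(10324 + 56) = 1/10380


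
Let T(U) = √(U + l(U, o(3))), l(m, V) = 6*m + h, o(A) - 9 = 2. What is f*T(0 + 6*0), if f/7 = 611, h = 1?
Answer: 4277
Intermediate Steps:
o(A) = 11 (o(A) = 9 + 2 = 11)
f = 4277 (f = 7*611 = 4277)
l(m, V) = 1 + 6*m (l(m, V) = 6*m + 1 = 1 + 6*m)
T(U) = √(1 + 7*U) (T(U) = √(U + (1 + 6*U)) = √(1 + 7*U))
f*T(0 + 6*0) = 4277*√(1 + 7*(0 + 6*0)) = 4277*√(1 + 7*(0 + 0)) = 4277*√(1 + 7*0) = 4277*√(1 + 0) = 4277*√1 = 4277*1 = 4277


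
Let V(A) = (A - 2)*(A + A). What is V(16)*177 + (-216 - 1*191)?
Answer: 78889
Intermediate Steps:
V(A) = 2*A*(-2 + A) (V(A) = (-2 + A)*(2*A) = 2*A*(-2 + A))
V(16)*177 + (-216 - 1*191) = (2*16*(-2 + 16))*177 + (-216 - 1*191) = (2*16*14)*177 + (-216 - 191) = 448*177 - 407 = 79296 - 407 = 78889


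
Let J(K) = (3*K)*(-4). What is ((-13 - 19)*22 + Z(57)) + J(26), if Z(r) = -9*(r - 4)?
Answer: -1493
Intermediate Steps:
Z(r) = 36 - 9*r (Z(r) = -9*(-4 + r) = 36 - 9*r)
J(K) = -12*K
((-13 - 19)*22 + Z(57)) + J(26) = ((-13 - 19)*22 + (36 - 9*57)) - 12*26 = (-32*22 + (36 - 513)) - 312 = (-704 - 477) - 312 = -1181 - 312 = -1493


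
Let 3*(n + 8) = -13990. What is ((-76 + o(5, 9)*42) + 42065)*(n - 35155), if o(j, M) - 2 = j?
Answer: -5051930557/3 ≈ -1.6840e+9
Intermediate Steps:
o(j, M) = 2 + j
n = -14014/3 (n = -8 + (⅓)*(-13990) = -8 - 13990/3 = -14014/3 ≈ -4671.3)
((-76 + o(5, 9)*42) + 42065)*(n - 35155) = ((-76 + (2 + 5)*42) + 42065)*(-14014/3 - 35155) = ((-76 + 7*42) + 42065)*(-119479/3) = ((-76 + 294) + 42065)*(-119479/3) = (218 + 42065)*(-119479/3) = 42283*(-119479/3) = -5051930557/3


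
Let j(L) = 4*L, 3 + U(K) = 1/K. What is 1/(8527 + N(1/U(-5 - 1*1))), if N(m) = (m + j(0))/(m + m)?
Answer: 2/17055 ≈ 0.00011727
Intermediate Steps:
U(K) = -3 + 1/K
N(m) = 1/2 (N(m) = (m + 4*0)/(m + m) = (m + 0)/((2*m)) = m*(1/(2*m)) = 1/2)
1/(8527 + N(1/U(-5 - 1*1))) = 1/(8527 + 1/2) = 1/(17055/2) = 2/17055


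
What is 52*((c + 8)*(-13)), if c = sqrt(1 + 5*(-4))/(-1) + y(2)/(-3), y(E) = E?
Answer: -14872/3 + 676*I*sqrt(19) ≈ -4957.3 + 2946.6*I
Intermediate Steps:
c = -2/3 - I*sqrt(19) (c = sqrt(1 + 5*(-4))/(-1) + 2/(-3) = sqrt(1 - 20)*(-1) + 2*(-1/3) = sqrt(-19)*(-1) - 2/3 = (I*sqrt(19))*(-1) - 2/3 = -I*sqrt(19) - 2/3 = -2/3 - I*sqrt(19) ≈ -0.66667 - 4.3589*I)
52*((c + 8)*(-13)) = 52*(((-2/3 - I*sqrt(19)) + 8)*(-13)) = 52*((22/3 - I*sqrt(19))*(-13)) = 52*(-286/3 + 13*I*sqrt(19)) = -14872/3 + 676*I*sqrt(19)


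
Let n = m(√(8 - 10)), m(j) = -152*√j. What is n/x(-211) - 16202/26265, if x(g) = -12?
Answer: -16202/26265 + 38*2^(¼)*√I/3 ≈ 10.034 + 10.651*I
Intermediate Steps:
n = -152*2^(¼)*√I (n = -152*(8 - 10)^(¼) = -152*(-2)^(¼) = -152*2^(¼)*√I ≈ -127.82 - 127.82*I)
n/x(-211) - 16202/26265 = -152*2^(¼)*√I/(-12) - 16202/26265 = -152*2^(¼)*√I*(-1/12) - 16202*1/26265 = 38*2^(¼)*√I/3 - 16202/26265 = -16202/26265 + 38*2^(¼)*√I/3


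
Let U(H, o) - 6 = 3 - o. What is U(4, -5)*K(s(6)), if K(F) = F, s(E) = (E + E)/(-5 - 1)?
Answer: -28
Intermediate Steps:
s(E) = -E/3 (s(E) = (2*E)/(-6) = (2*E)*(-⅙) = -E/3)
U(H, o) = 9 - o (U(H, o) = 6 + (3 - o) = 9 - o)
U(4, -5)*K(s(6)) = (9 - 1*(-5))*(-⅓*6) = (9 + 5)*(-2) = 14*(-2) = -28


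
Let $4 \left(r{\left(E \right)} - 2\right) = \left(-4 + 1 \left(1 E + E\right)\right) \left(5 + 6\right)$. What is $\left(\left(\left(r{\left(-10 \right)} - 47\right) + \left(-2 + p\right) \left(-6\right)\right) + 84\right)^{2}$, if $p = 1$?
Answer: $441$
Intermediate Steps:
$r{\left(E \right)} = -9 + \frac{11 E}{2}$ ($r{\left(E \right)} = 2 + \frac{\left(-4 + 1 \left(1 E + E\right)\right) \left(5 + 6\right)}{4} = 2 + \frac{\left(-4 + 1 \left(E + E\right)\right) 11}{4} = 2 + \frac{\left(-4 + 1 \cdot 2 E\right) 11}{4} = 2 + \frac{\left(-4 + 2 E\right) 11}{4} = 2 + \frac{-44 + 22 E}{4} = 2 + \left(-11 + \frac{11 E}{2}\right) = -9 + \frac{11 E}{2}$)
$\left(\left(\left(r{\left(-10 \right)} - 47\right) + \left(-2 + p\right) \left(-6\right)\right) + 84\right)^{2} = \left(\left(\left(\left(-9 + \frac{11}{2} \left(-10\right)\right) - 47\right) + \left(-2 + 1\right) \left(-6\right)\right) + 84\right)^{2} = \left(\left(\left(\left(-9 - 55\right) - 47\right) - -6\right) + 84\right)^{2} = \left(\left(\left(-64 - 47\right) + 6\right) + 84\right)^{2} = \left(\left(-111 + 6\right) + 84\right)^{2} = \left(-105 + 84\right)^{2} = \left(-21\right)^{2} = 441$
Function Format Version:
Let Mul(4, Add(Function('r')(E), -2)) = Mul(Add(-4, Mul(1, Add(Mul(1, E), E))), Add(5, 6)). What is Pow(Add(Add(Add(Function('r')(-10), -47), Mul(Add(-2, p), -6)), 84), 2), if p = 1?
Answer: 441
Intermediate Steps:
Function('r')(E) = Add(-9, Mul(Rational(11, 2), E)) (Function('r')(E) = Add(2, Mul(Rational(1, 4), Mul(Add(-4, Mul(1, Add(Mul(1, E), E))), Add(5, 6)))) = Add(2, Mul(Rational(1, 4), Mul(Add(-4, Mul(1, Add(E, E))), 11))) = Add(2, Mul(Rational(1, 4), Mul(Add(-4, Mul(1, Mul(2, E))), 11))) = Add(2, Mul(Rational(1, 4), Mul(Add(-4, Mul(2, E)), 11))) = Add(2, Mul(Rational(1, 4), Add(-44, Mul(22, E)))) = Add(2, Add(-11, Mul(Rational(11, 2), E))) = Add(-9, Mul(Rational(11, 2), E)))
Pow(Add(Add(Add(Function('r')(-10), -47), Mul(Add(-2, p), -6)), 84), 2) = Pow(Add(Add(Add(Add(-9, Mul(Rational(11, 2), -10)), -47), Mul(Add(-2, 1), -6)), 84), 2) = Pow(Add(Add(Add(Add(-9, -55), -47), Mul(-1, -6)), 84), 2) = Pow(Add(Add(Add(-64, -47), 6), 84), 2) = Pow(Add(Add(-111, 6), 84), 2) = Pow(Add(-105, 84), 2) = Pow(-21, 2) = 441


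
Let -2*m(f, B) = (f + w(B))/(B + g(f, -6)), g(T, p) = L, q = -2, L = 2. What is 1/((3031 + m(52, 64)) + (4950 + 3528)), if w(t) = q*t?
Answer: 33/379816 ≈ 8.6884e-5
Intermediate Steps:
g(T, p) = 2
w(t) = -2*t
m(f, B) = -(f - 2*B)/(2*(2 + B)) (m(f, B) = -(f - 2*B)/(2*(B + 2)) = -(f - 2*B)/(2*(2 + B)))
1/((3031 + m(52, 64)) + (4950 + 3528)) = 1/((3031 + (64 - ½*52)/(2 + 64)) + (4950 + 3528)) = 1/((3031 + (64 - 26)/66) + 8478) = 1/((3031 + (1/66)*38) + 8478) = 1/((3031 + 19/33) + 8478) = 1/(100042/33 + 8478) = 1/(379816/33) = 33/379816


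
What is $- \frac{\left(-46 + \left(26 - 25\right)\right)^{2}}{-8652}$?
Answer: $\frac{675}{2884} \approx 0.23405$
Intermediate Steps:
$- \frac{\left(-46 + \left(26 - 25\right)\right)^{2}}{-8652} = - \frac{\left(-46 + 1\right)^{2} \left(-1\right)}{8652} = - \frac{\left(-45\right)^{2} \left(-1\right)}{8652} = - \frac{2025 \left(-1\right)}{8652} = \left(-1\right) \left(- \frac{675}{2884}\right) = \frac{675}{2884}$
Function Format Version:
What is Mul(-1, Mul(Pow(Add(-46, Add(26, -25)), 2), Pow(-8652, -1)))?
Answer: Rational(675, 2884) ≈ 0.23405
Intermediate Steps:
Mul(-1, Mul(Pow(Add(-46, Add(26, -25)), 2), Pow(-8652, -1))) = Mul(-1, Mul(Pow(Add(-46, 1), 2), Rational(-1, 8652))) = Mul(-1, Mul(Pow(-45, 2), Rational(-1, 8652))) = Mul(-1, Mul(2025, Rational(-1, 8652))) = Mul(-1, Rational(-675, 2884)) = Rational(675, 2884)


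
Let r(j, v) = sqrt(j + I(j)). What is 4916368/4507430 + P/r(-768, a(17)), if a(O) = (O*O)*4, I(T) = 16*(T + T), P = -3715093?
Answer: 2458184/2253715 + 3715093*I*sqrt(11)/528 ≈ 1.0907 + 23336.0*I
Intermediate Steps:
I(T) = 32*T (I(T) = 16*(2*T) = 32*T)
a(O) = 4*O**2 (a(O) = O**2*4 = 4*O**2)
r(j, v) = sqrt(33)*sqrt(j) (r(j, v) = sqrt(j + 32*j) = sqrt(33*j) = sqrt(33)*sqrt(j))
4916368/4507430 + P/r(-768, a(17)) = 4916368/4507430 - 3715093*(-I*sqrt(11)/528) = 4916368*(1/4507430) - 3715093*(-I*sqrt(11)/528) = 2458184/2253715 - 3715093*(-I*sqrt(11)/528) = 2458184/2253715 - (-3715093)*I*sqrt(11)/528 = 2458184/2253715 + 3715093*I*sqrt(11)/528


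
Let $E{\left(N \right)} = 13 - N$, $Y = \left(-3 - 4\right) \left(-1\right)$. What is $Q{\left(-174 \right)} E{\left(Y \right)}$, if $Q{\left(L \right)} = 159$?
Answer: $954$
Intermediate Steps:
$Y = 7$ ($Y = \left(-7\right) \left(-1\right) = 7$)
$Q{\left(-174 \right)} E{\left(Y \right)} = 159 \left(13 - 7\right) = 159 \cdot 6 = 954$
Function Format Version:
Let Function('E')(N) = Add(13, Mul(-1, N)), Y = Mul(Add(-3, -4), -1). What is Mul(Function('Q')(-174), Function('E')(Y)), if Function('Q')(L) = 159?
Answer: 954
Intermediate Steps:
Y = 7 (Y = Mul(-7, -1) = 7)
Mul(Function('Q')(-174), Function('E')(Y)) = Mul(159, Add(13, Mul(-1, 7))) = Mul(159, Add(13, -7)) = Mul(159, 6) = 954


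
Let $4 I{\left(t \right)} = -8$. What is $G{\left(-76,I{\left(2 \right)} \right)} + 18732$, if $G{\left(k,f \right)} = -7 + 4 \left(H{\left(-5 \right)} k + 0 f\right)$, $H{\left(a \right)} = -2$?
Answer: $19333$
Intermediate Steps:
$I{\left(t \right)} = -2$ ($I{\left(t \right)} = \frac{1}{4} \left(-8\right) = -2$)
$G{\left(k,f \right)} = -7 - 8 k$ ($G{\left(k,f \right)} = -7 + 4 \left(- 2 k + 0 f\right) = -7 + 4 \left(- 2 k + 0\right) = -7 + 4 \left(- 2 k\right) = -7 - 8 k$)
$G{\left(-76,I{\left(2 \right)} \right)} + 18732 = \left(-7 - -608\right) + 18732 = \left(-7 + 608\right) + 18732 = 601 + 18732 = 19333$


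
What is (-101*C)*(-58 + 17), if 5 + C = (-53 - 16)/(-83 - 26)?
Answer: -1971116/109 ≈ -18084.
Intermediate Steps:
C = -476/109 (C = -5 + (-53 - 16)/(-83 - 26) = -5 - 69/(-109) = -5 - 69*(-1/109) = -5 + 69/109 = -476/109 ≈ -4.3670)
(-101*C)*(-58 + 17) = (-101*(-476/109))*(-58 + 17) = (48076/109)*(-41) = -1971116/109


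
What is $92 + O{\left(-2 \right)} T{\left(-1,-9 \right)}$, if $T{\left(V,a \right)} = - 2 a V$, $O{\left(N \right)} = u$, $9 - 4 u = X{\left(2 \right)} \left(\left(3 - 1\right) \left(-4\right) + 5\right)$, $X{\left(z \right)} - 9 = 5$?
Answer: $- \frac{275}{2} \approx -137.5$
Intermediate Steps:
$X{\left(z \right)} = 14$ ($X{\left(z \right)} = 9 + 5 = 14$)
$u = \frac{51}{4}$ ($u = \frac{9}{4} - \frac{14 \left(\left(3 - 1\right) \left(-4\right) + 5\right)}{4} = \frac{9}{4} - \frac{14 \left(2 \left(-4\right) + 5\right)}{4} = \frac{9}{4} - \frac{14 \left(-8 + 5\right)}{4} = \frac{9}{4} - \frac{14 \left(-3\right)}{4} = \frac{9}{4} - - \frac{21}{2} = \frac{9}{4} + \frac{21}{2} = \frac{51}{4} \approx 12.75$)
$O{\left(N \right)} = \frac{51}{4}$
$T{\left(V,a \right)} = - 2 V a$
$92 + O{\left(-2 \right)} T{\left(-1,-9 \right)} = 92 + \frac{51 \left(\left(-2\right) \left(-1\right) \left(-9\right)\right)}{4} = 92 + \frac{51}{4} \left(-18\right) = 92 - \frac{459}{2} = - \frac{275}{2}$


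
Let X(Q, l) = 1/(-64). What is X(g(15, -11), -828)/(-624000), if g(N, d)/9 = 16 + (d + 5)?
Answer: 1/39936000 ≈ 2.5040e-8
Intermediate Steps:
g(N, d) = 189 + 9*d (g(N, d) = 9*(16 + (d + 5)) = 9*(16 + (5 + d)) = 9*(21 + d) = 189 + 9*d)
X(Q, l) = -1/64
X(g(15, -11), -828)/(-624000) = -1/64/(-624000) = -1/64*(-1/624000) = 1/39936000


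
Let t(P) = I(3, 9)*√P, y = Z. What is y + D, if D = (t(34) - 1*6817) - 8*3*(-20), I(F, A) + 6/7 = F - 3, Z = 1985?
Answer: -4352 - 6*√34/7 ≈ -4357.0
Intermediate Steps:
I(F, A) = -27/7 + F (I(F, A) = -6/7 + (F - 3) = -6/7 + (-3 + F) = -27/7 + F)
y = 1985
t(P) = -6*√P/7 (t(P) = (-27/7 + 3)*√P = -6*√P/7)
D = -6337 - 6*√34/7 (D = (-6*√34/7 - 1*6817) - 8*3*(-20) = (-6*√34/7 - 6817) - 24*(-20) = (-6817 - 6*√34/7) - 1*(-480) = (-6817 - 6*√34/7) + 480 = -6337 - 6*√34/7 ≈ -6342.0)
y + D = 1985 + (-6337 - 6*√34/7) = -4352 - 6*√34/7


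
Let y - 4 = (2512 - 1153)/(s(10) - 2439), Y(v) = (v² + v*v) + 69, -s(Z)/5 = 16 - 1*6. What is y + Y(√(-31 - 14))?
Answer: -43672/2489 ≈ -17.546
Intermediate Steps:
s(Z) = -50 (s(Z) = -5*(16 - 1*6) = -5*(16 - 6) = -5*10 = -50)
Y(v) = 69 + 2*v² (Y(v) = (v² + v²) + 69 = 2*v² + 69 = 69 + 2*v²)
y = 8597/2489 (y = 4 + (2512 - 1153)/(-50 - 2439) = 4 + 1359/(-2489) = 4 + 1359*(-1/2489) = 4 - 1359/2489 = 8597/2489 ≈ 3.4540)
y + Y(√(-31 - 14)) = 8597/2489 + (69 + 2*(√(-31 - 14))²) = 8597/2489 + (69 + 2*(√(-45))²) = 8597/2489 + (69 + 2*(3*I*√5)²) = 8597/2489 + (69 + 2*(-45)) = 8597/2489 + (69 - 90) = 8597/2489 - 21 = -43672/2489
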